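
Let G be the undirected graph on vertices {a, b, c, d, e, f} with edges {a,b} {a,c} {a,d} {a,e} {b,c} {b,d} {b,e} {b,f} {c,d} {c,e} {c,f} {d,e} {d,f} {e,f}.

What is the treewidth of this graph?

A width-4 tree decomposition is:
Bags: B1 = {b, c, d, e, f}  B2 = {a, b, c, d, e}
Tree: B1–B2
Every bag has size at most 5, so the width is 5 − 1 = 4 and tw(G) ≤ 4. For the lower bound, the 5 vertices {b, c, d, e, f} are pairwise adjacent, and any tree decomposition puts a clique entirely inside one bag — forcing width ≥ 4. Therefore the treewidth is 4.

4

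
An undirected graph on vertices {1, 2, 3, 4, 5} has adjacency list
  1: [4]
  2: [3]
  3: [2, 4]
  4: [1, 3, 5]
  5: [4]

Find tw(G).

1

A width-1 tree decomposition is:
Bags: B1 = {3, 4}  B2 = {4, 5}  B3 = {2, 3}  B4 = {1, 4}
Tree: B1–B2, B1–B3, B1–B4
Every bag has size at most 2, so the width is 2 − 1 = 1 and tw(G) ≤ 1. G has an edge, so its treewidth is at least 1. Combining the bounds, tw(G) = 1.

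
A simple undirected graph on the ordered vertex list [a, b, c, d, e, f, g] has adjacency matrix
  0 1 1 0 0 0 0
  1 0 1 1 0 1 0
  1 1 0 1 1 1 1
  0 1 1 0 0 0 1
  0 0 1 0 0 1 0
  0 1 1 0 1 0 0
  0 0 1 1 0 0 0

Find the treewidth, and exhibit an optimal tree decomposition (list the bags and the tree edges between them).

Treewidth 2.
Bags: B1 = {a, b, c}  B2 = {b, c, f}  B3 = {c, e, f}  B4 = {b, c, d}  B5 = {c, d, g}
Tree: B1–B2, B2–B3, B1–B4, B4–B5

Every bag has size at most 3, so the width is 3 − 1 = 2 and tw(G) ≤ 2. On the other hand G contains the 3-clique {c, d, g}. A clique must lie in a single bag of any decomposition, so no decomposition can have width below 2. Combining the bounds, tw(G) = 2.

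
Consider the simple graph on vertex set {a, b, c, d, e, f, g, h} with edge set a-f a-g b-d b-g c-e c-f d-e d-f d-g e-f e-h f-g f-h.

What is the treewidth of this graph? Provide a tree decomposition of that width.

Treewidth 2.
Bags: B1 = {a, f, g}  B2 = {d, f, g}  B3 = {d, e, f}  B4 = {e, f, h}  B5 = {b, d, g}  B6 = {c, e, f}
Tree: B1–B2, B2–B3, B3–B4, B2–B5, B4–B6

Every bag has size at most 3, so the width is 3 − 1 = 2 and tw(G) ≤ 2. On the other hand G contains the 3-clique {d, f, g}. A clique must lie in a single bag of any decomposition, so no decomposition can have width below 2. Combining the bounds, tw(G) = 2.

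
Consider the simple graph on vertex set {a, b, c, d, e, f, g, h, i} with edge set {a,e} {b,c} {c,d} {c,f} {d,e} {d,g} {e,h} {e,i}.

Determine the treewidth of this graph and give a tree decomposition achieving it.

Every bag has size at most 2, so the width is 2 − 1 = 1 and tw(G) ≤ 1. Since G has at least one edge (e.g. a–e), it is not an edgeless graph, so tw(G) ≥ 1. Combining the bounds, tw(G) = 1.

Treewidth 1.
One such decomposition:
Bags: B1 = {a, e}  B2 = {d, e}  B3 = {d, g}  B4 = {e, h}  B5 = {c, d}  B6 = {e, i}  B7 = {c, f}  B8 = {b, c}
Tree: B1–B2, B2–B3, B2–B4, B2–B5, B2–B6, B5–B7, B7–B8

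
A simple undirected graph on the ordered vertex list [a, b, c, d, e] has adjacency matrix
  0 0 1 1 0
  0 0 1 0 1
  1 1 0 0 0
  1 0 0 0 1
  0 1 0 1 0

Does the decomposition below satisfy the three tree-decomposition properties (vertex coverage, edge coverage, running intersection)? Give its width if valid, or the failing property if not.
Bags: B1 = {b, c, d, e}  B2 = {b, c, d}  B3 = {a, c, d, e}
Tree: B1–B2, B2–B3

No — bags containing vertex e are not connected in the tree.

A tree decomposition must satisfy three properties: every vertex lies in some bag; for every edge, both endpoints lie together in some bag; and for every vertex, the bags containing it form a connected subtree. Here bags containing vertex e are not connected in the tree, so the decomposition is invalid.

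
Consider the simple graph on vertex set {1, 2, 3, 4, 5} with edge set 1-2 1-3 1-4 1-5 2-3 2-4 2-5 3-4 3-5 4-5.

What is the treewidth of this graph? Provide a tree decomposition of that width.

A single bag containing all 5 vertices is trivially a valid decomposition of width 4. On the other hand G contains the 5-clique {1, 2, 3, 4, 5}. A clique must lie in a single bag of any decomposition, so no decomposition can have width below 4. Hence tw(G) = 4 exactly.

Treewidth 4.
One optimal decomposition is:
Bags: B1 = {1, 2, 3, 4, 5}
Tree: (single bag)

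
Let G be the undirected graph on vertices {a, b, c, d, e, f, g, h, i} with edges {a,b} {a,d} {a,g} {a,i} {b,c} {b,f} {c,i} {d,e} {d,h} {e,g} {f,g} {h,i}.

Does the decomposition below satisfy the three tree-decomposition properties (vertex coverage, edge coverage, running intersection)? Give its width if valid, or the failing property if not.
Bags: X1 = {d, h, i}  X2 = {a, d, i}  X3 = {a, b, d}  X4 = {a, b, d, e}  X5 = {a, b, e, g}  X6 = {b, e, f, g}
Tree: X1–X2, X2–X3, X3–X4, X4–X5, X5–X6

A tree decomposition must satisfy three properties: every vertex lies in some bag; for every edge, both endpoints lie together in some bag; and for every vertex, the bags containing it form a connected subtree. Here vertex c appears in no bag, so the decomposition is invalid.

No — vertex c appears in no bag.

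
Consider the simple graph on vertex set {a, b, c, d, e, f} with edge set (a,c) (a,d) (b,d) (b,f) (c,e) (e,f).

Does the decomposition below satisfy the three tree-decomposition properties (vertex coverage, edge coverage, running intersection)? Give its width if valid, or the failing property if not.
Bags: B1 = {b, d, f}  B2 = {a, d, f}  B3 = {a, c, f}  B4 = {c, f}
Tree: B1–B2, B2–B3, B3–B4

No — vertex e appears in no bag.

A tree decomposition must satisfy three properties: every vertex lies in some bag; for every edge, both endpoints lie together in some bag; and for every vertex, the bags containing it form a connected subtree. Here vertex e appears in no bag, so the decomposition is invalid.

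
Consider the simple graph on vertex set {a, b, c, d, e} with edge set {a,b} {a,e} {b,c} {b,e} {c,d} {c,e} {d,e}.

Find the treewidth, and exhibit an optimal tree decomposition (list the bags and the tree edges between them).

Treewidth 2.
One optimal decomposition is:
Bags: B1 = {b, c, e}  B2 = {a, b, e}  B3 = {c, d, e}
Tree: B1–B2, B1–B3

Each bag holds 3 vertices, so the decomposition has width 2, which upper-bounds the treewidth. For the lower bound, the 3 vertices {c, d, e} are pairwise adjacent, and any tree decomposition puts a clique entirely inside one bag — forcing width ≥ 2. Hence tw(G) = 2 exactly.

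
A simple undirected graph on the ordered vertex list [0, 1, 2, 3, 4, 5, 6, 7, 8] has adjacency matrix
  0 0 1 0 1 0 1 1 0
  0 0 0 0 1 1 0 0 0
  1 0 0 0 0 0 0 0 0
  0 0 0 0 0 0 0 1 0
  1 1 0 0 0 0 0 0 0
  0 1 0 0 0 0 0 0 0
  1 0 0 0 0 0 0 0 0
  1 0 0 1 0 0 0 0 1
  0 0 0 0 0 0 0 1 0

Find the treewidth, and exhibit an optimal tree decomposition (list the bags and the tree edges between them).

Treewidth 1.
One optimal decomposition is:
Bags: B1 = {0, 4}  B2 = {0, 7}  B3 = {1, 4}  B4 = {0, 6}  B5 = {3, 7}  B6 = {1, 5}  B7 = {0, 2}  B8 = {7, 8}
Tree: B1–B2, B1–B3, B2–B4, B2–B5, B3–B6, B2–B7, B2–B8

The largest bag has 2 vertices, giving width 1; this decomposition certifies tw(G) ≤ 1. G has an edge, so its treewidth is at least 1. Therefore the treewidth is 1.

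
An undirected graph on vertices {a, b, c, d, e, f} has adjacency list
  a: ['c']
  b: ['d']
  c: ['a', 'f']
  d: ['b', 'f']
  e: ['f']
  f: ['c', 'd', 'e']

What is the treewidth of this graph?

A width-1 tree decomposition is:
Bags: B1 = {d, f}  B2 = {c, f}  B3 = {a, c}  B4 = {b, d}  B5 = {e, f}
Tree: B1–B2, B2–B3, B1–B4, B2–B5
The largest bag has 2 vertices, giving width 1; this decomposition certifies tw(G) ≤ 1. Since G has at least one edge (e.g. f–d), it is not an edgeless graph, so tw(G) ≥ 1. Combining the bounds, tw(G) = 1.

1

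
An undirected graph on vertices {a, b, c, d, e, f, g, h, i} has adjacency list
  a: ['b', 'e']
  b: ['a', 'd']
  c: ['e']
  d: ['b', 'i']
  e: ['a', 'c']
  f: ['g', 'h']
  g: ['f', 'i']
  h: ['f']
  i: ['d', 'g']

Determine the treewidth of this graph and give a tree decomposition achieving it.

Treewidth 1.
One such decomposition:
Bags: B1 = {f, h}  B2 = {f, g}  B3 = {g, i}  B4 = {d, i}  B5 = {b, d}  B6 = {a, b}  B7 = {a, e}  B8 = {c, e}
Tree: B1–B2, B2–B3, B3–B4, B4–B5, B5–B6, B6–B7, B7–B8

Each bag holds 2 vertices, so the decomposition has width 1, which upper-bounds the treewidth. Since G has at least one edge (e.g. h–f), it is not an edgeless graph, so tw(G) ≥ 1. Therefore the treewidth is 1.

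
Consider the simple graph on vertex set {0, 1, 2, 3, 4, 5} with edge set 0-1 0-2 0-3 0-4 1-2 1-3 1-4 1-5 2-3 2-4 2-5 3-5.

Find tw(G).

A width-3 tree decomposition is:
Bags: B1 = {0, 1, 2, 3}  B2 = {1, 2, 3, 5}  B3 = {0, 1, 2, 4}
Tree: B1–B2, B1–B3
Each bag holds 4 vertices, so the decomposition has width 3, which upper-bounds the treewidth. Conversely, {0, 1, 2, 3} is a clique of size 4, and the vertices of any clique must share a bag in every tree decomposition; so some bag has ≥ 4 vertices and tw(G) ≥ 3. The upper and lower bounds meet at 3, so that is the treewidth.

3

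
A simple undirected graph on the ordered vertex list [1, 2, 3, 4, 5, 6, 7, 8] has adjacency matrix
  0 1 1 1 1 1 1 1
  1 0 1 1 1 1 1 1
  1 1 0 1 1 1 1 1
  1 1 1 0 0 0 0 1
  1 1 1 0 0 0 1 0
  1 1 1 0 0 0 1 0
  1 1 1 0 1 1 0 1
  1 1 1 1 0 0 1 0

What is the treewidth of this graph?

4

A width-4 tree decomposition is:
Bags: B1 = {1, 2, 3, 4, 8}  B2 = {1, 2, 3, 7, 8}  B3 = {1, 2, 3, 6, 7}  B4 = {1, 2, 3, 5, 7}
Tree: B1–B2, B2–B3, B3–B4
Each bag holds 5 vertices, so the decomposition has width 4, which upper-bounds the treewidth. Conversely, {1, 2, 3, 4, 8} is a clique of size 5, and the vertices of any clique must share a bag in every tree decomposition; so some bag has ≥ 5 vertices and tw(G) ≥ 4. Hence tw(G) = 4 exactly.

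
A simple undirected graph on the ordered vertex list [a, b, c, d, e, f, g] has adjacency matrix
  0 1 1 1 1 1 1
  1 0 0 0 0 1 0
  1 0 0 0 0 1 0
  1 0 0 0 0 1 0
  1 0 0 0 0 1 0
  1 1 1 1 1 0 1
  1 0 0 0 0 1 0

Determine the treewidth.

2

A width-2 tree decomposition is:
Bags: B1 = {a, d, f}  B2 = {a, b, f}  B3 = {a, f, g}  B4 = {a, e, f}  B5 = {a, c, f}
Tree: B1–B2, B1–B3, B3–B4, B3–B5
Every bag has size at most 3, so the width is 3 − 1 = 2 and tw(G) ≤ 2. Conversely, {a, d, f} is a clique of size 3, and the vertices of any clique must share a bag in every tree decomposition; so some bag has ≥ 3 vertices and tw(G) ≥ 2. Combining the bounds, tw(G) = 2.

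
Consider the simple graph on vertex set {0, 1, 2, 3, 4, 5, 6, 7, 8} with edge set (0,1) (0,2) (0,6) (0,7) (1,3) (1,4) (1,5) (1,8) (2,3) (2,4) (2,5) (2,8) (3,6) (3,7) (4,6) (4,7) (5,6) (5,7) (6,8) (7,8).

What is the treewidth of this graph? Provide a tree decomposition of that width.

Treewidth 4.
One optimal decomposition is:
Bags: B1 = {1, 2, 4, 6, 7}  B2 = {1, 2, 6, 7, 8}  B3 = {0, 1, 2, 6, 7}  B4 = {1, 2, 3, 6, 7}  B5 = {1, 2, 5, 6, 7}
Tree: B1–B2, B2–B3, B3–B4, B4–B5

Every bag has size at most 5, so the width is 5 − 1 = 4 and tw(G) ≤ 4. For the lower bound: the 5 vertex sets {2,4}, {7,8}, {0,6}, {1}, {3} are disjoint, each induces a connected subgraph, and every pair is joined by at least one edge of G. Contracting each set to a single vertex therefore yields K_{5} as a minor, and since treewidth is minor-monotone, tw(G) ≥ tw(K_{5}) = 4. Combining the bounds, tw(G) = 4.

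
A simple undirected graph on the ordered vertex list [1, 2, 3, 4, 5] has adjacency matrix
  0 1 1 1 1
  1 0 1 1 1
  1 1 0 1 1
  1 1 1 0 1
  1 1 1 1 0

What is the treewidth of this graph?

4

A width-4 tree decomposition is:
Bags: B1 = {1, 2, 3, 4, 5}
Tree: (single bag)
A single bag containing all 5 vertices is trivially a valid decomposition of width 4. On the other hand G contains the 5-clique {1, 2, 3, 4, 5}. A clique must lie in a single bag of any decomposition, so no decomposition can have width below 4. Hence tw(G) = 4 exactly.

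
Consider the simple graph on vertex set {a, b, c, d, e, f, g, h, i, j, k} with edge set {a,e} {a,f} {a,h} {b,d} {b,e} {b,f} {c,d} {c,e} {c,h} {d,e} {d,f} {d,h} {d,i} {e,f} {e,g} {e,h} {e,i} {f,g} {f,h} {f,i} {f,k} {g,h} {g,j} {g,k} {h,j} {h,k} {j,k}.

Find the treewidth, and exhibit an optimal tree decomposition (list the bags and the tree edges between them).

Treewidth 3.
One such decomposition:
Bags: B1 = {e, f, g, h}  B2 = {d, e, f, h}  B3 = {d, e, f, i}  B4 = {f, g, h, k}  B5 = {b, d, e, f}  B6 = {g, h, j, k}  B7 = {c, d, e, h}  B8 = {a, e, f, h}
Tree: B1–B2, B2–B3, B1–B4, B2–B5, B4–B6, B2–B7, B1–B8

Every bag has size at most 4, so the width is 4 − 1 = 3 and tw(G) ≤ 3. For the lower bound, the 4 vertices {g, h, j, k} are pairwise adjacent, and any tree decomposition puts a clique entirely inside one bag — forcing width ≥ 3. Combining the bounds, tw(G) = 3.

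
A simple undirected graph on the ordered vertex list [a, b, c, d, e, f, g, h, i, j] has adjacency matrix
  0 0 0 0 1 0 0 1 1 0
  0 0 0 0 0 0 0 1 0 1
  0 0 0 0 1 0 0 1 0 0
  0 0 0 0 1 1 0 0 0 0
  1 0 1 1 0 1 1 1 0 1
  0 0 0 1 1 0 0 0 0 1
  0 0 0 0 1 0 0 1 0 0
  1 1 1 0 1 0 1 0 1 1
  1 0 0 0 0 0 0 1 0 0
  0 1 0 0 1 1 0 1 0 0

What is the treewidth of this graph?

A width-2 tree decomposition is:
Bags: B1 = {e, h, j}  B2 = {b, h, j}  B3 = {c, e, h}  B4 = {e, f, j}  B5 = {e, g, h}  B6 = {a, e, h}  B7 = {a, h, i}  B8 = {d, e, f}
Tree: B1–B2, B1–B3, B1–B4, B3–B5, B1–B6, B6–B7, B4–B8
The largest bag has 3 vertices, giving width 2; this decomposition certifies tw(G) ≤ 2. Conversely, {d, e, f} is a clique of size 3, and the vertices of any clique must share a bag in every tree decomposition; so some bag has ≥ 3 vertices and tw(G) ≥ 2. Therefore the treewidth is 2.

2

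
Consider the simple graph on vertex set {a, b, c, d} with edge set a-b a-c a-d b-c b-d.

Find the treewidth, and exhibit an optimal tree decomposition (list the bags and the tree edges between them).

Treewidth 2.
One optimal decomposition is:
Bags: B1 = {a, b, c}  B2 = {a, b, d}
Tree: B1–B2

The largest bag has 3 vertices, giving width 2; this decomposition certifies tw(G) ≤ 2. Conversely, {a, b, d} is a clique of size 3, and the vertices of any clique must share a bag in every tree decomposition; so some bag has ≥ 3 vertices and tw(G) ≥ 2. Combining the bounds, tw(G) = 2.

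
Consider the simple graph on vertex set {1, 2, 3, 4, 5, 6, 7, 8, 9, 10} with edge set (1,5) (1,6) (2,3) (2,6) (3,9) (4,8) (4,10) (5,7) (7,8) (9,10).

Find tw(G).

2

A width-2 tree decomposition is:
Bags: B1 = {1, 2, 6}  B2 = {1, 2, 5}  B3 = {2, 5, 7}  B4 = {2, 7, 8}  B5 = {2, 4, 8}  B6 = {2, 4, 10}  B7 = {2, 9, 10}  B8 = {2, 3, 9}
Tree: B1–B2, B2–B3, B3–B4, B4–B5, B5–B6, B6–B7, B7–B8
The largest bag has 3 vertices, giving width 2; this decomposition certifies tw(G) ≤ 2. For the lower bound, G contains the cycle 2–6–1–5–7–8–4–10–9–3–2, so G is not a forest; only forests have treewidth ≤ 1, hence tw(G) ≥ 2. Hence tw(G) = 2 exactly.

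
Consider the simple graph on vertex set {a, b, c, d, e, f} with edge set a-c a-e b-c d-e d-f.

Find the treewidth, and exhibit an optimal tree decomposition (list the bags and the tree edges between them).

Treewidth 1.
Bags: B1 = {b, c}  B2 = {a, c}  B3 = {a, e}  B4 = {d, e}  B5 = {d, f}
Tree: B1–B2, B2–B3, B3–B4, B4–B5

Each bag holds 2 vertices, so the decomposition has width 1, which upper-bounds the treewidth. Any graph with an edge has treewidth ≥ 1, and G has the edge b–c. The upper and lower bounds meet at 1, so that is the treewidth.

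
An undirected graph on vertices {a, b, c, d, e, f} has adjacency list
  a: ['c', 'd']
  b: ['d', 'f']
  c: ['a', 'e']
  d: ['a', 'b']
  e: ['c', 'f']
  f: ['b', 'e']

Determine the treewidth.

A width-2 tree decomposition is:
Bags: B1 = {a, b, d}  B2 = {a, b, f}  B3 = {a, e, f}  B4 = {a, c, e}
Tree: B1–B2, B2–B3, B3–B4
The largest bag has 3 vertices, giving width 2; this decomposition certifies tw(G) ≤ 2. Since a–d–b–f–e–c–a is a cycle in G, G is not acyclic. Forests are exactly the graphs of treewidth ≤ 1, so tw(G) ≥ 2. The upper and lower bounds meet at 2, so that is the treewidth.

2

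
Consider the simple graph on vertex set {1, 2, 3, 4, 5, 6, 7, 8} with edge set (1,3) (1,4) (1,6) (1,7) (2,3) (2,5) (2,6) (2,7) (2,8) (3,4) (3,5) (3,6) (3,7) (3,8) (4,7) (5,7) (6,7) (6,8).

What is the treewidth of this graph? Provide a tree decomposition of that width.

Treewidth 3.
Bags: B1 = {1, 3, 6, 7}  B2 = {1, 3, 4, 7}  B3 = {2, 3, 6, 7}  B4 = {2, 3, 5, 7}  B5 = {2, 3, 6, 8}
Tree: B1–B2, B1–B3, B3–B4, B3–B5

Every bag has size at most 4, so the width is 4 − 1 = 3 and tw(G) ≤ 3. For the lower bound, the 4 vertices {2, 3, 6, 8} are pairwise adjacent, and any tree decomposition puts a clique entirely inside one bag — forcing width ≥ 3. Combining the bounds, tw(G) = 3.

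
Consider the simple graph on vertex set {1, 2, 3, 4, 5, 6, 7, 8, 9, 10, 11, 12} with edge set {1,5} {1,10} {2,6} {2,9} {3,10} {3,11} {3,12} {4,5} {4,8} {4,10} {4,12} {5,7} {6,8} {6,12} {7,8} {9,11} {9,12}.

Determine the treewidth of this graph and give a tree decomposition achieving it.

The largest bag has 4 vertices, giving width 3; this decomposition certifies tw(G) ≤ 3. For the lower bound: the 4 vertex sets {1,5,7}, {10}, {4}, {3,6,8,12} are disjoint, each induces a connected subgraph, and every pair is joined by at least one edge of G. Contracting each set to a single vertex therefore yields K_{4} as a minor, and since treewidth is minor-monotone, tw(G) ≥ tw(K_{4}) = 3. Combining the bounds, tw(G) = 3.

Treewidth 3.
One optimal decomposition is:
Bags: B1 = {1, 5, 7, 10}  B2 = {4, 5, 7, 10}  B3 = {4, 7, 8, 10}  B4 = {3, 4, 8, 10}  B5 = {3, 4, 8, 12}  B6 = {3, 6, 8, 12}  B7 = {3, 6, 11, 12}  B8 = {6, 9, 11, 12}  B9 = {2, 6, 9, 11}
Tree: B1–B2, B2–B3, B3–B4, B4–B5, B5–B6, B6–B7, B7–B8, B8–B9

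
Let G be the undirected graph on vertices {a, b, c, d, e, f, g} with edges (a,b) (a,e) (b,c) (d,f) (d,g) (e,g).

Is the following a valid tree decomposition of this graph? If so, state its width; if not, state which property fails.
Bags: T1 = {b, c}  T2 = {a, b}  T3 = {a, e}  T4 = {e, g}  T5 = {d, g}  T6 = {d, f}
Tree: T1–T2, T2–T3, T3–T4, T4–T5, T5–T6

Checking the three conditions: (i) the bags cover all of {a, b, c, d, e, f, g}; (ii) for each edge, some bag contains both endpoints; (iii) the bags containing any fixed vertex form a subtree. All hold, so the decomposition is valid with width 2 − 1 = 1.

Yes; width 1.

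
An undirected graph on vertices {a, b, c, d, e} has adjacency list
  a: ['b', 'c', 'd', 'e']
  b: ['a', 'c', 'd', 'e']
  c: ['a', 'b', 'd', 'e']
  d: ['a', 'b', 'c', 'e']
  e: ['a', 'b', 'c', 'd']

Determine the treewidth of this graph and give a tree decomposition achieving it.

With just one bag of size 5, the width is 5 − 1 = 4, so tw(G) ≤ 4. Conversely, {a, b, c, d, e} is a clique of size 5, and the vertices of any clique must share a bag in every tree decomposition; so some bag has ≥ 5 vertices and tw(G) ≥ 4. Combining the bounds, tw(G) = 4.

Treewidth 4.
One optimal decomposition is:
Bags: B1 = {a, b, c, d, e}
Tree: (single bag)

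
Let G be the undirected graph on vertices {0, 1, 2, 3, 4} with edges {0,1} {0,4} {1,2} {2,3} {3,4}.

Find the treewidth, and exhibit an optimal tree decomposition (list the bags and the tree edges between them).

Treewidth 2.
One such decomposition:
Bags: B1 = {0, 1, 2}  B2 = {0, 2, 4}  B3 = {2, 3, 4}
Tree: B1–B2, B2–B3

The largest bag has 3 vertices, giving width 2; this decomposition certifies tw(G) ≤ 2. The edges 2–1–0–4–3–2 form a cycle, so G is not a tree and its treewidth is at least 2. Combining the bounds, tw(G) = 2.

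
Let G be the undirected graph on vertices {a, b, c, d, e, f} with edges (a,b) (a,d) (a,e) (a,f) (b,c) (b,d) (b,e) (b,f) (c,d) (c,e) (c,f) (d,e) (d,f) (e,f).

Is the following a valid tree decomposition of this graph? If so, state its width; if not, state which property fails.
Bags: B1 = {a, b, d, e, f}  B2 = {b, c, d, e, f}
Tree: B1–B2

Every vertex of G appears in some bag (union = {a, b, c, d, e, f}); every edge is covered by a bag; and for each vertex v the set of bags containing v is connected in the bag tree. The decomposition is therefore valid. The largest bag has 5 vertices, so the width is 4.

Yes; width 4.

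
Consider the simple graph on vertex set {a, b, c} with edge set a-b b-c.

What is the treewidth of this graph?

1

A width-1 tree decomposition is:
Bags: B1 = {b, c}  B2 = {a, b}
Tree: B1–B2
Each bag holds 2 vertices, so the decomposition has width 1, which upper-bounds the treewidth. Since G has at least one edge (e.g. c–b), it is not an edgeless graph, so tw(G) ≥ 1. The upper and lower bounds meet at 1, so that is the treewidth.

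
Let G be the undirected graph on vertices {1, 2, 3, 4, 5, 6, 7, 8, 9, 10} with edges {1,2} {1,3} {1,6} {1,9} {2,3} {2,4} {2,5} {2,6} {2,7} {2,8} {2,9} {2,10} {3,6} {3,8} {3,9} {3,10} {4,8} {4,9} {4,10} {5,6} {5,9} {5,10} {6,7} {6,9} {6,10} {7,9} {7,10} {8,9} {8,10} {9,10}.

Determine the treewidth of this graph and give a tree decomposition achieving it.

Each bag holds 5 vertices, so the decomposition has width 4, which upper-bounds the treewidth. For the lower bound, the 5 vertices {1, 2, 3, 6, 9} are pairwise adjacent, and any tree decomposition puts a clique entirely inside one bag — forcing width ≥ 4. Combining the bounds, tw(G) = 4.

Treewidth 4.
Bags: B1 = {2, 3, 6, 9, 10}  B2 = {1, 2, 3, 6, 9}  B3 = {2, 5, 6, 9, 10}  B4 = {2, 3, 8, 9, 10}  B5 = {2, 6, 7, 9, 10}  B6 = {2, 4, 8, 9, 10}
Tree: B1–B2, B1–B3, B1–B4, B3–B5, B4–B6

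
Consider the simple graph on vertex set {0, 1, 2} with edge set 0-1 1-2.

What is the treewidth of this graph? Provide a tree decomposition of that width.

Treewidth 1.
One such decomposition:
Bags: B1 = {0, 1}  B2 = {1, 2}
Tree: B1–B2

Every bag has size at most 2, so the width is 2 − 1 = 1 and tw(G) ≤ 1. Since G has at least one edge (e.g. 0–1), it is not an edgeless graph, so tw(G) ≥ 1. Therefore the treewidth is 1.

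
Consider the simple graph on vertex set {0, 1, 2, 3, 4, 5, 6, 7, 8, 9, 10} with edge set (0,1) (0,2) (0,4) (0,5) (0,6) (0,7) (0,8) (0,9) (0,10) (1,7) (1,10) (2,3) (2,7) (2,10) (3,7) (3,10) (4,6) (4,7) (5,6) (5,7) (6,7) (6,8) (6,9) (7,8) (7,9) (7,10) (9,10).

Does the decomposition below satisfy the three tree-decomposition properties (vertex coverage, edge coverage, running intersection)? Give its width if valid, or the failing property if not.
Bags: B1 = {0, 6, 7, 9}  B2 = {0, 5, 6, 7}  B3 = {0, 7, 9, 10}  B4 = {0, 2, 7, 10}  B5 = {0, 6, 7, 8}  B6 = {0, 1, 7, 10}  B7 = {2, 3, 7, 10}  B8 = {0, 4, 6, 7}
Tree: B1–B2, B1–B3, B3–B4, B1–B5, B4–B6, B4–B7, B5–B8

Yes; width 3.

Every vertex of G appears in some bag (union = {0, 1, 2, 3, 4, 5, 6, 7, 8, 9, 10}); every edge is covered by a bag; and for each vertex v the set of bags containing v is connected in the bag tree. The decomposition is therefore valid. The largest bag has 4 vertices, so the width is 3.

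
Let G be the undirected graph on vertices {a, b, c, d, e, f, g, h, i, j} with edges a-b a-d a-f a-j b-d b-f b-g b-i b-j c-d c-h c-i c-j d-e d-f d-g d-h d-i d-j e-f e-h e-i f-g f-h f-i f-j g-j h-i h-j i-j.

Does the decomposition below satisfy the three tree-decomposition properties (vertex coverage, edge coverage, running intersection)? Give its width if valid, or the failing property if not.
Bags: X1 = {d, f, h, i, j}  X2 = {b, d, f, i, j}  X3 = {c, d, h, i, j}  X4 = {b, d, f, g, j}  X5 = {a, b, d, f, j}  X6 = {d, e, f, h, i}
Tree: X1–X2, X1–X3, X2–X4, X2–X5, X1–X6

Yes; width 4.

Vertex coverage: the bags together contain {a, b, c, d, e, f, g, h, i, j}, the full vertex set. Edge coverage: each edge of G has both endpoints in at least one bag. Running intersection: for every vertex, the bags containing it form a connected subtree. All three properties hold, so this is a valid tree decomposition of width max|bag| − 1 = 4, and hence tw(G) ≤ 4.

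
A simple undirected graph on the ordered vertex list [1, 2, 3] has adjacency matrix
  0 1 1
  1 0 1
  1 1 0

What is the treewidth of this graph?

2

A width-2 tree decomposition is:
Bags: B1 = {1, 2, 3}
Tree: (single bag)
A single bag containing all 3 vertices is trivially a valid decomposition of width 2. On the other hand G contains the 3-clique {1, 2, 3}. A clique must lie in a single bag of any decomposition, so no decomposition can have width below 2. Combining the bounds, tw(G) = 2.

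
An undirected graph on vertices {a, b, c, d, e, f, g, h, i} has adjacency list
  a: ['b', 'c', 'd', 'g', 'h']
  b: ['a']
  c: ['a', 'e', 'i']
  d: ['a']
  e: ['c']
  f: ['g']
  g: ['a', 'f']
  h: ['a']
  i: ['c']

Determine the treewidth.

1

A width-1 tree decomposition is:
Bags: B1 = {a, c}  B2 = {a, g}  B3 = {c, i}  B4 = {a, b}  B5 = {a, d}  B6 = {c, e}  B7 = {f, g}  B8 = {a, h}
Tree: B1–B2, B1–B3, B1–B4, B4–B5, B1–B6, B2–B7, B2–B8
The largest bag has 2 vertices, giving width 1; this decomposition certifies tw(G) ≤ 1. Any graph with an edge has treewidth ≥ 1, and G has the edge c–a. Combining the bounds, tw(G) = 1.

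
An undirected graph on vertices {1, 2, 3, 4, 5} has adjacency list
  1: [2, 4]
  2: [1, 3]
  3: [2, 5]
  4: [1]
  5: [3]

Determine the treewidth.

1

A width-1 tree decomposition is:
Bags: B1 = {1, 4}  B2 = {1, 2}  B3 = {2, 3}  B4 = {3, 5}
Tree: B1–B2, B2–B3, B3–B4
The largest bag has 2 vertices, giving width 1; this decomposition certifies tw(G) ≤ 1. G has an edge, so its treewidth is at least 1. Hence tw(G) = 1 exactly.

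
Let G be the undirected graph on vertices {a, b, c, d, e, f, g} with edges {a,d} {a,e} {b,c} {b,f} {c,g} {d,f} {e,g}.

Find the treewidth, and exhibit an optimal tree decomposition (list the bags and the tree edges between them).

The largest bag has 3 vertices, giving width 2; this decomposition certifies tw(G) ≤ 2. Since g–c–b–f–d–a–e–g is a cycle in G, G is not acyclic. Forests are exactly the graphs of treewidth ≤ 1, so tw(G) ≥ 2. The upper and lower bounds meet at 2, so that is the treewidth.

Treewidth 2.
One such decomposition:
Bags: B1 = {b, c, g}  B2 = {b, f, g}  B3 = {d, f, g}  B4 = {a, d, g}  B5 = {a, e, g}
Tree: B1–B2, B2–B3, B3–B4, B4–B5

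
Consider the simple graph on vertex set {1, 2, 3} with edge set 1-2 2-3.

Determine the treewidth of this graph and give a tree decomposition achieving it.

Treewidth 1.
One such decomposition:
Bags: B1 = {2, 3}  B2 = {1, 2}
Tree: B1–B2

The largest bag has 2 vertices, giving width 1; this decomposition certifies tw(G) ≤ 1. G has an edge, so its treewidth is at least 1. Therefore the treewidth is 1.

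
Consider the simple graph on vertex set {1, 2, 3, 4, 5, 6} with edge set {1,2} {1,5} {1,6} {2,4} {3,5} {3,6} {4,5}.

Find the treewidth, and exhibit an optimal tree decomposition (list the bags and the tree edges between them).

Each bag holds 3 vertices, so the decomposition has width 2, which upper-bounds the treewidth. The edges 3–6–1–5–3 form a cycle, so G is not a tree and its treewidth is at least 2. Hence tw(G) = 2 exactly.

Treewidth 2.
One optimal decomposition is:
Bags: B1 = {3, 5, 6}  B2 = {1, 5, 6}  B3 = {1, 4, 5}  B4 = {1, 2, 4}
Tree: B1–B2, B2–B3, B3–B4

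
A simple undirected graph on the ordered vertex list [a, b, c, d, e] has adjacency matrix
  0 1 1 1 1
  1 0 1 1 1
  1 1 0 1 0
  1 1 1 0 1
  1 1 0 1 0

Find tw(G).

A width-3 tree decomposition is:
Bags: B1 = {a, b, c, d}  B2 = {a, b, d, e}
Tree: B1–B2
Every bag has size at most 4, so the width is 4 − 1 = 3 and tw(G) ≤ 3. Conversely, {a, b, d, e} is a clique of size 4, and the vertices of any clique must share a bag in every tree decomposition; so some bag has ≥ 4 vertices and tw(G) ≥ 3. The upper and lower bounds meet at 3, so that is the treewidth.

3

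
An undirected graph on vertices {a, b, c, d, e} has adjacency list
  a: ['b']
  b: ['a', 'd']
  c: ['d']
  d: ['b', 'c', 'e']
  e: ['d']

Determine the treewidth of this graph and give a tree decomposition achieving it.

Every bag has size at most 2, so the width is 2 − 1 = 1 and tw(G) ≤ 1. Since G has at least one edge (e.g. b–a), it is not an edgeless graph, so tw(G) ≥ 1. Hence tw(G) = 1 exactly.

Treewidth 1.
Bags: B1 = {a, b}  B2 = {b, d}  B3 = {c, d}  B4 = {d, e}
Tree: B1–B2, B2–B3, B2–B4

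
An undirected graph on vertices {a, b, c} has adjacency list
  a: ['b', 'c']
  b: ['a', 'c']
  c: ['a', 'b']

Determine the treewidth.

2

A width-2 tree decomposition is:
Bags: B1 = {a, b, c}
Tree: (single bag)
With just one bag of size 3, the width is 3 − 1 = 2, so tw(G) ≤ 2. On the other hand G contains the 3-clique {a, b, c}. A clique must lie in a single bag of any decomposition, so no decomposition can have width below 2. Hence tw(G) = 2 exactly.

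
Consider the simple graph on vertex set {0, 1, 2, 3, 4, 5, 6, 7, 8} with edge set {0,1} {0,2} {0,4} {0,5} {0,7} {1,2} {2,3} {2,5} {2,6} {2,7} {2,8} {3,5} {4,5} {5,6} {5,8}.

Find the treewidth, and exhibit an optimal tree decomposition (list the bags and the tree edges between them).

Every bag has size at most 3, so the width is 3 − 1 = 2 and tw(G) ≤ 2. Conversely, {0, 1, 2} is a clique of size 3, and the vertices of any clique must share a bag in every tree decomposition; so some bag has ≥ 3 vertices and tw(G) ≥ 2. The upper and lower bounds meet at 2, so that is the treewidth.

Treewidth 2.
Bags: B1 = {2, 5, 8}  B2 = {0, 2, 5}  B3 = {0, 4, 5}  B4 = {2, 3, 5}  B5 = {0, 2, 7}  B6 = {2, 5, 6}  B7 = {0, 1, 2}
Tree: B1–B2, B2–B3, B1–B4, B2–B5, B4–B6, B2–B7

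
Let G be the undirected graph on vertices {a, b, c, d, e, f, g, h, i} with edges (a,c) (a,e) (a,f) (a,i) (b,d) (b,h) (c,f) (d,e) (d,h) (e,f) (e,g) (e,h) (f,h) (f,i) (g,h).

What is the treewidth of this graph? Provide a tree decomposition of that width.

The largest bag has 3 vertices, giving width 2; this decomposition certifies tw(G) ≤ 2. Conversely, {d, e, h} is a clique of size 3, and the vertices of any clique must share a bag in every tree decomposition; so some bag has ≥ 3 vertices and tw(G) ≥ 2. Therefore the treewidth is 2.

Treewidth 2.
One such decomposition:
Bags: B1 = {e, f, h}  B2 = {a, e, f}  B3 = {a, c, f}  B4 = {d, e, h}  B5 = {b, d, h}  B6 = {a, f, i}  B7 = {e, g, h}
Tree: B1–B2, B2–B3, B1–B4, B4–B5, B2–B6, B4–B7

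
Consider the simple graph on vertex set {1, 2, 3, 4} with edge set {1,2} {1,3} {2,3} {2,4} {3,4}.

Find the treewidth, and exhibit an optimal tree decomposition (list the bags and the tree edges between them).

Each bag holds 3 vertices, so the decomposition has width 2, which upper-bounds the treewidth. On the other hand G contains the 3-clique {1, 2, 3}. A clique must lie in a single bag of any decomposition, so no decomposition can have width below 2. Therefore the treewidth is 2.

Treewidth 2.
Bags: B1 = {1, 2, 3}  B2 = {2, 3, 4}
Tree: B1–B2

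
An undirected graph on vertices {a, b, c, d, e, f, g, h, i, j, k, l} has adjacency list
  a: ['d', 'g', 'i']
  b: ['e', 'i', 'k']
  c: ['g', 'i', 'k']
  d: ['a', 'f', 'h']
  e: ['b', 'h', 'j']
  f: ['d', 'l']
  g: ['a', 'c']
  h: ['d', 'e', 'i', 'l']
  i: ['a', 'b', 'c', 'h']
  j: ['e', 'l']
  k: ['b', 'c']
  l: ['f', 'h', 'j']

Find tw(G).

3

A width-3 tree decomposition is:
Bags: B1 = {e, f, j, l}  B2 = {e, f, h, l}  B3 = {d, e, f, h}  B4 = {b, d, e, h}  B5 = {b, d, h, i}  B6 = {a, b, d, i}  B7 = {a, b, i, k}  B8 = {a, c, i, k}  B9 = {a, c, g, k}
Tree: B1–B2, B2–B3, B3–B4, B4–B5, B5–B6, B6–B7, B7–B8, B8–B9
The largest bag has 4 vertices, giving width 3; this decomposition certifies tw(G) ≤ 3. For the lower bound: the 4 vertex sets {f,j,l}, {e}, {h}, {a,b,d,i} are disjoint, each induces a connected subgraph, and every pair is joined by at least one edge of G. Contracting each set to a single vertex therefore yields K_{4} as a minor, and since treewidth is minor-monotone, tw(G) ≥ tw(K_{4}) = 3. The upper and lower bounds meet at 3, so that is the treewidth.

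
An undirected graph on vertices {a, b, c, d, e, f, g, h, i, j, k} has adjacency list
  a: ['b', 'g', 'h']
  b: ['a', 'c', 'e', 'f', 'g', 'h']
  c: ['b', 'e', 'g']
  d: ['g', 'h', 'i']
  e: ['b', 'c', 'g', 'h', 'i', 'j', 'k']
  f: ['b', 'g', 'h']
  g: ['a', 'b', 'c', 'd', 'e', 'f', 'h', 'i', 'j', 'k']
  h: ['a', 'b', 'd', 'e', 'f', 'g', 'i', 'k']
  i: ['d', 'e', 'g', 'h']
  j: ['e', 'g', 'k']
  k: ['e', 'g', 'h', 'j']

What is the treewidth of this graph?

A width-3 tree decomposition is:
Bags: B1 = {e, g, h, k}  B2 = {b, e, g, h}  B3 = {b, f, g, h}  B4 = {a, b, g, h}  B5 = {e, g, h, i}  B6 = {d, g, h, i}  B7 = {b, c, e, g}  B8 = {e, g, j, k}
Tree: B1–B2, B2–B3, B2–B4, B1–B5, B5–B6, B2–B7, B1–B8
Each bag holds 4 vertices, so the decomposition has width 3, which upper-bounds the treewidth. On the other hand G contains the 4-clique {e, g, j, k}. A clique must lie in a single bag of any decomposition, so no decomposition can have width below 3. The upper and lower bounds meet at 3, so that is the treewidth.

3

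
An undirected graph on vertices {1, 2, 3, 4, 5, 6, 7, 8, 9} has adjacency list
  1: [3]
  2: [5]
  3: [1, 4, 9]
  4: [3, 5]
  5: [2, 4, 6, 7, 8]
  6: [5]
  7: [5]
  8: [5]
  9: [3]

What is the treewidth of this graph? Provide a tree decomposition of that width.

Each bag holds 2 vertices, so the decomposition has width 1, which upper-bounds the treewidth. Since G has at least one edge (e.g. 4–3), it is not an edgeless graph, so tw(G) ≥ 1. Therefore the treewidth is 1.

Treewidth 1.
One such decomposition:
Bags: B1 = {3, 4}  B2 = {4, 5}  B3 = {5, 8}  B4 = {5, 7}  B5 = {3, 9}  B6 = {2, 5}  B7 = {1, 3}  B8 = {5, 6}
Tree: B1–B2, B2–B3, B3–B4, B1–B5, B3–B6, B1–B7, B3–B8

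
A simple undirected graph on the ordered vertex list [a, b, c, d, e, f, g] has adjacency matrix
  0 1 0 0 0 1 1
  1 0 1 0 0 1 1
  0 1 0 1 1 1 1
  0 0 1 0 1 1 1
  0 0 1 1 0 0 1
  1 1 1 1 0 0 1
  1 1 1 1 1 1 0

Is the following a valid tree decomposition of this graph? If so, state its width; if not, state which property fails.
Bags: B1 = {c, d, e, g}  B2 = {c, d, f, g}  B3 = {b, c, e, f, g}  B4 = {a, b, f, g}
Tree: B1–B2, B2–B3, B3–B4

No — bags containing vertex e are not connected in the tree.

A tree decomposition must satisfy three properties: every vertex lies in some bag; for every edge, both endpoints lie together in some bag; and for every vertex, the bags containing it form a connected subtree. Here bags containing vertex e are not connected in the tree, so the decomposition is invalid.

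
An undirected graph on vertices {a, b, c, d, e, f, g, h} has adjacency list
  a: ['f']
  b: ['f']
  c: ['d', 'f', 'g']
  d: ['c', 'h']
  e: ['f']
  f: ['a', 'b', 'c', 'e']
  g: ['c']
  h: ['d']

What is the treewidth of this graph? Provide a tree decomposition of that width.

Treewidth 1.
Bags: B1 = {a, f}  B2 = {e, f}  B3 = {c, f}  B4 = {c, d}  B5 = {c, g}  B6 = {d, h}  B7 = {b, f}
Tree: B1–B2, B1–B3, B3–B4, B3–B5, B4–B6, B1–B7

The largest bag has 2 vertices, giving width 1; this decomposition certifies tw(G) ≤ 1. Any graph with an edge has treewidth ≥ 1, and G has the edge f–a. Hence tw(G) = 1 exactly.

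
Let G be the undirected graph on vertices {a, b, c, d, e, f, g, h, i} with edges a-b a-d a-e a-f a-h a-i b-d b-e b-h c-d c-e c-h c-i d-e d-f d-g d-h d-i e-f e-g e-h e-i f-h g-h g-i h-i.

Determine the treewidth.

A width-4 tree decomposition is:
Bags: B1 = {d, e, g, h, i}  B2 = {a, d, e, h, i}  B3 = {c, d, e, h, i}  B4 = {a, b, d, e, h}  B5 = {a, d, e, f, h}
Tree: B1–B2, B2–B3, B2–B4, B4–B5
Every bag has size at most 5, so the width is 5 − 1 = 4 and tw(G) ≤ 4. Conversely, {a, d, e, f, h} is a clique of size 5, and the vertices of any clique must share a bag in every tree decomposition; so some bag has ≥ 5 vertices and tw(G) ≥ 4. Therefore the treewidth is 4.

4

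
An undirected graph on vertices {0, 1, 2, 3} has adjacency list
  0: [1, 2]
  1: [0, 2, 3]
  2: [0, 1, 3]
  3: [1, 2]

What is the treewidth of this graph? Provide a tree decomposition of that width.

Treewidth 2.
One optimal decomposition is:
Bags: B1 = {1, 2, 3}  B2 = {0, 1, 2}
Tree: B1–B2

Each bag holds 3 vertices, so the decomposition has width 2, which upper-bounds the treewidth. On the other hand G contains the 3-clique {0, 1, 2}. A clique must lie in a single bag of any decomposition, so no decomposition can have width below 2. Combining the bounds, tw(G) = 2.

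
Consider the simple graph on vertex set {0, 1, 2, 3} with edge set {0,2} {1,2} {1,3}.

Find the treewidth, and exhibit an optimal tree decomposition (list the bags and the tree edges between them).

The largest bag has 2 vertices, giving width 1; this decomposition certifies tw(G) ≤ 1. Any graph with an edge has treewidth ≥ 1, and G has the edge 3–1. Combining the bounds, tw(G) = 1.

Treewidth 1.
Bags: B1 = {1, 3}  B2 = {1, 2}  B3 = {0, 2}
Tree: B1–B2, B2–B3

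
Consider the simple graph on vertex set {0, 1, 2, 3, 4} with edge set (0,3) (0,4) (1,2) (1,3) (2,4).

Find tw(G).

A width-2 tree decomposition is:
Bags: B1 = {0, 2, 4}  B2 = {0, 1, 2}  B3 = {0, 1, 3}
Tree: B1–B2, B2–B3
Each bag holds 3 vertices, so the decomposition has width 2, which upper-bounds the treewidth. The edges 0–4–2–1–3–0 form a cycle, so G is not a tree and its treewidth is at least 2. Therefore the treewidth is 2.

2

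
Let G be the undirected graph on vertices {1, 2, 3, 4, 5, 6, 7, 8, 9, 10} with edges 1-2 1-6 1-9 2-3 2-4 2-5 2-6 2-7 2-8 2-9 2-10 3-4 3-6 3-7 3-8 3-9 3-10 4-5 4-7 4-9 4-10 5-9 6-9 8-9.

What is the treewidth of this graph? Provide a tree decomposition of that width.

Treewidth 3.
Bags: B1 = {2, 3, 4, 7}  B2 = {2, 3, 4, 9}  B3 = {2, 3, 8, 9}  B4 = {2, 4, 5, 9}  B5 = {2, 3, 6, 9}  B6 = {1, 2, 6, 9}  B7 = {2, 3, 4, 10}
Tree: B1–B2, B2–B3, B2–B4, B3–B5, B5–B6, B2–B7

Every bag has size at most 4, so the width is 4 − 1 = 3 and tw(G) ≤ 3. For the lower bound, the 4 vertices {1, 2, 6, 9} are pairwise adjacent, and any tree decomposition puts a clique entirely inside one bag — forcing width ≥ 3. Therefore the treewidth is 3.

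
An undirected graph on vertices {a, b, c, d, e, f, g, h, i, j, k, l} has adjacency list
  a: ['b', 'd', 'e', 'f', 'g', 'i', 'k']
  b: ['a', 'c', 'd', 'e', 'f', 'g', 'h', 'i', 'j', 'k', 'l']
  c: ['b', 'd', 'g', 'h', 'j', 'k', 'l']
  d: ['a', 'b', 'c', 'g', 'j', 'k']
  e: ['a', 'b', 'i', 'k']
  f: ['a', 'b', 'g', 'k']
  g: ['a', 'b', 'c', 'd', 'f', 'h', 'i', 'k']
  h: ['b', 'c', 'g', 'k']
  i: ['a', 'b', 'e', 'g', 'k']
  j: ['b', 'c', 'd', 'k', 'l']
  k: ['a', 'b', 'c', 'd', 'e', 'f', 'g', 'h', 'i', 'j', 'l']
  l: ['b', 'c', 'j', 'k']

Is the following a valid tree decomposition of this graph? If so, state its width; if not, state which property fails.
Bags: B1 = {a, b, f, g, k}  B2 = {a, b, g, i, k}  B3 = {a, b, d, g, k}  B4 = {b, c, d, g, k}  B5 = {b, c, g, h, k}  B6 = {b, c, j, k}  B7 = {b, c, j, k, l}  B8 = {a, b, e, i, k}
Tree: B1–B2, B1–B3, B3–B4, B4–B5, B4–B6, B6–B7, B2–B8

A tree decomposition must satisfy three properties: every vertex lies in some bag; for every edge, both endpoints lie together in some bag; and for every vertex, the bags containing it form a connected subtree. Here edge (d,j) lies in no bag, so the decomposition is invalid.

No — edge (d,j) lies in no bag.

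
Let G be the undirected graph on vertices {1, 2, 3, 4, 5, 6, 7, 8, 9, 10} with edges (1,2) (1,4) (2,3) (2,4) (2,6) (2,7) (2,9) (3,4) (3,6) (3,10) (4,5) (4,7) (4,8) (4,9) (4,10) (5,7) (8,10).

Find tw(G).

A width-2 tree decomposition is:
Bags: B1 = {2, 4, 7}  B2 = {2, 3, 4}  B3 = {3, 4, 10}  B4 = {2, 3, 6}  B5 = {2, 4, 9}  B6 = {1, 2, 4}  B7 = {4, 5, 7}  B8 = {4, 8, 10}
Tree: B1–B2, B2–B3, B2–B4, B1–B5, B5–B6, B1–B7, B3–B8
Every bag has size at most 3, so the width is 3 − 1 = 2 and tw(G) ≤ 2. Conversely, {4, 8, 10} is a clique of size 3, and the vertices of any clique must share a bag in every tree decomposition; so some bag has ≥ 3 vertices and tw(G) ≥ 2. Therefore the treewidth is 2.

2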